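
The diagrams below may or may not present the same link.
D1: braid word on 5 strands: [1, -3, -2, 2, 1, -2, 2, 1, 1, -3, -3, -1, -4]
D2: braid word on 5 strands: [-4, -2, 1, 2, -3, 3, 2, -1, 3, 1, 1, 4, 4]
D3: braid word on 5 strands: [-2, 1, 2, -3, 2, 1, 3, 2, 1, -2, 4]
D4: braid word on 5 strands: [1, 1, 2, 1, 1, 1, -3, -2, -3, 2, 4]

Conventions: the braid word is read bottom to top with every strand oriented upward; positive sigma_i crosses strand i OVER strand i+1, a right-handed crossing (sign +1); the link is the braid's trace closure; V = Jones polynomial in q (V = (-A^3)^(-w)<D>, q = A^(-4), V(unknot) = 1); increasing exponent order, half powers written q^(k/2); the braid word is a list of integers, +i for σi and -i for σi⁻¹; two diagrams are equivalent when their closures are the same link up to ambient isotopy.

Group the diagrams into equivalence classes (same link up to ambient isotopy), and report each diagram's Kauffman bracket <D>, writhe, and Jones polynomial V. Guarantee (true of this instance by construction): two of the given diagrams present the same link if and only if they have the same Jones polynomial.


equivalence classes: {D1} | {D2, D3} | {D4}
D1 (bracket -A^-17 + 2A^-5 + 2A^-1 - A^11; 13 crossings at w = -1): V = q^(-7/2) - 2q^(-1/2) - 2q^(1/2) + q^(7/2)
V(D2) = -q^(1/2) + q^(3/2) - q^(5/2) - q^(9/2)  (w +5, c 13, <D> = A^-3 + A^5 - A^9 + A^13)
V(D3) = -q^(1/2) + q^(3/2) - q^(5/2) - q^(9/2)  [11 crossings, <D> = A^-3 + A^5 - A^9 + A^13, w = +5]
D4 (bracket -A^-11 + A^-7 - A^-3 + 2A + A^9; 11 crossings at w = +5): V = -q^(3/2) - 2q^(7/2) + q^(9/2) - q^(11/2) + q^(13/2)
observation: comparing 4 Jones polynomials yields 3 groups


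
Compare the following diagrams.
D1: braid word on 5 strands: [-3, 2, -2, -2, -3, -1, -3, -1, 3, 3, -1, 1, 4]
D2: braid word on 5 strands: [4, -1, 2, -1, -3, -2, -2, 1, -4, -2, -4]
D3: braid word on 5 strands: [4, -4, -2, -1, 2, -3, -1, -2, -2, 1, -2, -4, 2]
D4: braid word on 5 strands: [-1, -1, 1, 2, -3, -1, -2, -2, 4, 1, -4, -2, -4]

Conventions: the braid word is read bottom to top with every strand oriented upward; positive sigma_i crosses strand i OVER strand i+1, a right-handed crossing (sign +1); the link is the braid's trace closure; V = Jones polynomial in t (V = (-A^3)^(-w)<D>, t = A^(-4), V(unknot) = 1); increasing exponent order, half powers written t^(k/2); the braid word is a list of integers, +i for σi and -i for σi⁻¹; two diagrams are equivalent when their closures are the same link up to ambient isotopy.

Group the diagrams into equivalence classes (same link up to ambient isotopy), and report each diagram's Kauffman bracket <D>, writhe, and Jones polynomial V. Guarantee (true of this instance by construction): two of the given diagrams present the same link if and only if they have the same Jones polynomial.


equivalence classes: {D1} | {D2, D3, D4}
D1 (bracket A^-7 + A; 13 crossings at w = -3): V = -t^(-5/2) - t^(-1/2)
D2 (bracket 2A^-13 - A^-9 + 2A^-5 - A^-1 + A^3 - A^7; 11 crossings at w = -5): V = t^(-11/2) - t^(-9/2) + t^(-7/2) - 2t^(-5/2) + t^(-3/2) - 2t^(-1/2)
D3 (bracket 2A^-13 - A^-9 + 2A^-5 - A^-1 + A^3 - A^7; 13 crossings at w = -5): V = t^(-11/2) - t^(-9/2) + t^(-7/2) - 2t^(-5/2) + t^(-3/2) - 2t^(-1/2)
V(D4) = t^(-11/2) - t^(-9/2) + t^(-7/2) - 2t^(-5/2) + t^(-3/2) - 2t^(-1/2)  [13 crossings, <D> = 2A^-13 - A^-9 + 2A^-5 - A^-1 + A^3 - A^7, w = -5]
key observation: 2 values of V(t) split the 4 diagrams


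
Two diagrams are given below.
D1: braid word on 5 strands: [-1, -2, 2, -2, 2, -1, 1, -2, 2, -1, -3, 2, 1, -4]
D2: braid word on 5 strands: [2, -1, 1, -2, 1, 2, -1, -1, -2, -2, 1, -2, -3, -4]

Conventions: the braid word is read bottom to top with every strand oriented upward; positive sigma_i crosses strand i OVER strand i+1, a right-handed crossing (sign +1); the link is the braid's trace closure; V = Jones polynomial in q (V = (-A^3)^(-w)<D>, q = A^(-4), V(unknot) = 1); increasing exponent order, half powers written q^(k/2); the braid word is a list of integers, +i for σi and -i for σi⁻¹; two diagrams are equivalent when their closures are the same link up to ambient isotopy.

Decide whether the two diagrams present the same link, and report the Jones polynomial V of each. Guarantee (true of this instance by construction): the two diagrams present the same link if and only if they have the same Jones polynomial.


equivalent: no
D1 (bracket A^-6; 14 crossings at w = -2): V = 1
D2 (bracket A^-16 - A^-12 + 2A^-8 - 2A^-4 + 2 - 2A^4 + A^8; 14 crossings at w = -4): V = q^-5 - 2q^-4 + 2q^-3 - 2q^-2 + 2q^-1 - 1 + q
key observation: V(q) takes 2 values over 2 diagrams, fixing the grouping


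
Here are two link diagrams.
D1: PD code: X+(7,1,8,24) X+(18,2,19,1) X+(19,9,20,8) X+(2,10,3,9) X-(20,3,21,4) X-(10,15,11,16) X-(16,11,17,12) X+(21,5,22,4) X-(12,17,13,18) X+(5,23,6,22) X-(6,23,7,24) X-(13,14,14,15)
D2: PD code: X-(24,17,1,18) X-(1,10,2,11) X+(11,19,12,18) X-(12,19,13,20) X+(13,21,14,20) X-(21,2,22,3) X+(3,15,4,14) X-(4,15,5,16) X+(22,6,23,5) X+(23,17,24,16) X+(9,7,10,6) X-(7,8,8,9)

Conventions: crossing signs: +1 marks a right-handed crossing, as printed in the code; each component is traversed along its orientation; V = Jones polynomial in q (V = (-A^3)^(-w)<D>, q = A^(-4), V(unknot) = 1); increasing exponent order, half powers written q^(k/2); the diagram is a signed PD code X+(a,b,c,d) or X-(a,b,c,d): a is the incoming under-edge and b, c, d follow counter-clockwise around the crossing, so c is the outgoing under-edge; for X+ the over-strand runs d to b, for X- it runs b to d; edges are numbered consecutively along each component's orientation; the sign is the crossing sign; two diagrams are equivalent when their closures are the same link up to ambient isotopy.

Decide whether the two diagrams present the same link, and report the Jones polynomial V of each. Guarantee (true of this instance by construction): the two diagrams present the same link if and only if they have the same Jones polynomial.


equivalent: no
V(D1) = -q^-3 + q^-2 - q^-1 + 3 - q + q^2 - q^3  (w 0, c 12, <D> = -A^-12 + A^-8 - A^-4 + 3 - A^4 + A^8 - A^12)
V(D2) = 1  (w 0, c 12, <D> = 1)
why: 2 classes among 2 diagrams; unequal V(q) rules out equality


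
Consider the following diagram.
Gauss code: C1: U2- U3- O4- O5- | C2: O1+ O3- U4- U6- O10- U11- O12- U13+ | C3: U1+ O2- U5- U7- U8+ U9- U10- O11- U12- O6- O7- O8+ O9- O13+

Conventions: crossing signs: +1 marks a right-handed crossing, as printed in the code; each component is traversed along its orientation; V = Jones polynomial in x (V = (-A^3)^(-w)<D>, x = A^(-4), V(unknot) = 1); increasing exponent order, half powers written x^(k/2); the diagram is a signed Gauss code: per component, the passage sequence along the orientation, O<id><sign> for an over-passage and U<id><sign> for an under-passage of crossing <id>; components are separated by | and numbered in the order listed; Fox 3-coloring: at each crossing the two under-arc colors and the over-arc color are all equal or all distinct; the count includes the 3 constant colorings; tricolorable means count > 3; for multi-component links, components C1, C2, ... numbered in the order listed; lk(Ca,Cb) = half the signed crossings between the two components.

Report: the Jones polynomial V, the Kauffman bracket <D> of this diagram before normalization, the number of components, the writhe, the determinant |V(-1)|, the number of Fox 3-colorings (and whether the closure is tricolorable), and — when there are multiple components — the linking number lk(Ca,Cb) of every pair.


V = 2x^-6 + x^-4 + x^-2
<D> = -A^-13 - A^-5 - 2A^3 (w = -7)
3 components over 13 crossings, w = -7
lk(C1,C2): -1
lk(C1,C3) = -1
linking number lk(C2,C3) = -1
3 Fox colorings among 3^13, |V(-1)| = 4: not tricolorable
why: summing lk over 3 pairs gives -3


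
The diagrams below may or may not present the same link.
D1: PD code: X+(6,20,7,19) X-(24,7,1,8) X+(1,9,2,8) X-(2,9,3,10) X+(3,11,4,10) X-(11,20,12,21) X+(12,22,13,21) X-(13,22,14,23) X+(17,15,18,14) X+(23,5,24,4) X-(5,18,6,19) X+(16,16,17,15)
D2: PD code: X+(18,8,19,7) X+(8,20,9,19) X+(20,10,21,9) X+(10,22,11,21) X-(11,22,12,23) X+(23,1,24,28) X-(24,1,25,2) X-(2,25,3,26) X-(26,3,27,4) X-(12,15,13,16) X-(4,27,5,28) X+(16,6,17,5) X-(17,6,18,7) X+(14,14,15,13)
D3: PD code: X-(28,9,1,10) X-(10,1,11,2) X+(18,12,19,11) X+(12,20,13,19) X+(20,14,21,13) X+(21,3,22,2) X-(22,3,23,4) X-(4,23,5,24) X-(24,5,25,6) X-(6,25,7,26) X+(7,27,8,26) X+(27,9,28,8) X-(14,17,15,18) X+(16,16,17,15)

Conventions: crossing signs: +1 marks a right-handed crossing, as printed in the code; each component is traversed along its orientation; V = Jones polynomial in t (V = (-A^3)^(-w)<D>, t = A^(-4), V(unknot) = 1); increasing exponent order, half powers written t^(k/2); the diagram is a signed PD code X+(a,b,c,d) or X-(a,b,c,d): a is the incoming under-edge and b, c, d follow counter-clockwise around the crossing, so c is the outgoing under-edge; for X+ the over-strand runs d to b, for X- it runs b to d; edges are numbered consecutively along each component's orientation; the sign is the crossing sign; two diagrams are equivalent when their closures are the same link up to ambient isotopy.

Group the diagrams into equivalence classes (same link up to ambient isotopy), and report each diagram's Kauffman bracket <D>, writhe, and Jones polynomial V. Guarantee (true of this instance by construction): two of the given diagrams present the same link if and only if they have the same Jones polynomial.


grouping into links: {D1} | {D2, D3}
V(D1) = 1  (w +2, c 12, <D> = A^6)
V(D2) = -t^-3 + t^-2 - t^-1 + 3 - t + t^2 - t^3  (w 0, c 14, <D> = -A^-12 + A^-8 - A^-4 + 3 - A^4 + A^8 - A^12)
D3 (bracket -A^-12 + A^-8 - A^-4 + 3 - A^4 + A^8 - A^12; 14 crossings at w = 0): V = -t^-3 + t^-2 - t^-1 + 3 - t + t^2 - t^3
why: 2 classes among 3 diagrams; unequal V(t) rules out equality


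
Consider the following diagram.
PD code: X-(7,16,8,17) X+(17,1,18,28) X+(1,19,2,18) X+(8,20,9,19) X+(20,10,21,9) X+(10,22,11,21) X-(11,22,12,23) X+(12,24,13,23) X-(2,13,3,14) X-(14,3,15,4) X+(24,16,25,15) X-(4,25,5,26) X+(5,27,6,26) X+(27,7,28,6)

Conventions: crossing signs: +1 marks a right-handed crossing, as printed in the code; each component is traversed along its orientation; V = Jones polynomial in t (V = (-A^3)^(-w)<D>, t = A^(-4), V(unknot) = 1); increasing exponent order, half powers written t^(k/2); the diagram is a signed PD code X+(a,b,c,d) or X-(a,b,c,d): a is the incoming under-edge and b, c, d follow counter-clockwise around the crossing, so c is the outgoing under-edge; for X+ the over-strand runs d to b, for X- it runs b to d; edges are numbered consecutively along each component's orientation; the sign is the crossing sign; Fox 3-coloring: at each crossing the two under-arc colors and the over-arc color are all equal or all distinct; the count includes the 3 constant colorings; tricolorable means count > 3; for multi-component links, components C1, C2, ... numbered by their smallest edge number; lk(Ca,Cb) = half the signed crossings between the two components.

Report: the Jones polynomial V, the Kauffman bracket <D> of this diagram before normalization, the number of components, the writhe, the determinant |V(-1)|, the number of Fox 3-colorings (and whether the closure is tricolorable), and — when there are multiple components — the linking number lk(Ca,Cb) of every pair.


Jones polynomial: V(t) = -1 + 3t - 3t^2 + 5t^3 - 5t^4 + 4t^5 - 3t^6 + 2t^7 - t^8
<D> = -A^-20 + 2A^-16 - 3A^-12 + 4A^-8 - 5A^-4 + 5 - 3A^4 + 3A^8 - A^12; writhe +4
components 1, writhe +4 (14 crossings)
3-colorings: 9 of 3^14, det 27 — tricolorable
note: w = +4 shifts under R1 moves; the (-A^3)^(-4) factor cancels that in V


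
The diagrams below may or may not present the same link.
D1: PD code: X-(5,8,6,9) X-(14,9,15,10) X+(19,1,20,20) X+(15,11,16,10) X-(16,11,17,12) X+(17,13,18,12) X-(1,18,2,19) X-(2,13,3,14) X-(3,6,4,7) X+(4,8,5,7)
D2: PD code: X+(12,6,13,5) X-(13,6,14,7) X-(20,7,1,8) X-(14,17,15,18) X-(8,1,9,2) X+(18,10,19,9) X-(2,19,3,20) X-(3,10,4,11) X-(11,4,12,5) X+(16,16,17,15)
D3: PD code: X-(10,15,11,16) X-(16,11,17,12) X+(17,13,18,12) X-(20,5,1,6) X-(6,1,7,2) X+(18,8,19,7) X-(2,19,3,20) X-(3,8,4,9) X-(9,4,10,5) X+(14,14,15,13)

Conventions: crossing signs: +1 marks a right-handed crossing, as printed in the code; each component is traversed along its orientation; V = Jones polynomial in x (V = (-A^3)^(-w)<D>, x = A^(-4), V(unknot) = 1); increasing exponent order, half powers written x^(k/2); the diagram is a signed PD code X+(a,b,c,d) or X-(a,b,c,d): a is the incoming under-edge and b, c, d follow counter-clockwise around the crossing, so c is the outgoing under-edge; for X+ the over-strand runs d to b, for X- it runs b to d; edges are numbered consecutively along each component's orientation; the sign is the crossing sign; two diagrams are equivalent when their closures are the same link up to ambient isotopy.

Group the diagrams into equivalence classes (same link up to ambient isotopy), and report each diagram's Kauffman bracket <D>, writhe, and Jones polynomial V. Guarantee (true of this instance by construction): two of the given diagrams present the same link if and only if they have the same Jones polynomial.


classes: {D1} | {D2, D3}
V(D1) = 1  [10 crossings, <D> = A^-6, w = -2]
V(D2) = -x^-6 + x^-5 - x^-4 + 2x^-3 - x^-2 + x^-1  [10 crossings, <D> = A^-8 - A^-4 + 2 - A^4 + A^8 - A^12, w = -4]
V(D3) = -x^-6 + x^-5 - x^-4 + 2x^-3 - x^-2 + x^-1  [10 crossings, <D> = A^-8 - A^-4 + 2 - A^4 + A^8 - A^12, w = -4]
note: V(x) takes 2 values over 3 diagrams, fixing the grouping


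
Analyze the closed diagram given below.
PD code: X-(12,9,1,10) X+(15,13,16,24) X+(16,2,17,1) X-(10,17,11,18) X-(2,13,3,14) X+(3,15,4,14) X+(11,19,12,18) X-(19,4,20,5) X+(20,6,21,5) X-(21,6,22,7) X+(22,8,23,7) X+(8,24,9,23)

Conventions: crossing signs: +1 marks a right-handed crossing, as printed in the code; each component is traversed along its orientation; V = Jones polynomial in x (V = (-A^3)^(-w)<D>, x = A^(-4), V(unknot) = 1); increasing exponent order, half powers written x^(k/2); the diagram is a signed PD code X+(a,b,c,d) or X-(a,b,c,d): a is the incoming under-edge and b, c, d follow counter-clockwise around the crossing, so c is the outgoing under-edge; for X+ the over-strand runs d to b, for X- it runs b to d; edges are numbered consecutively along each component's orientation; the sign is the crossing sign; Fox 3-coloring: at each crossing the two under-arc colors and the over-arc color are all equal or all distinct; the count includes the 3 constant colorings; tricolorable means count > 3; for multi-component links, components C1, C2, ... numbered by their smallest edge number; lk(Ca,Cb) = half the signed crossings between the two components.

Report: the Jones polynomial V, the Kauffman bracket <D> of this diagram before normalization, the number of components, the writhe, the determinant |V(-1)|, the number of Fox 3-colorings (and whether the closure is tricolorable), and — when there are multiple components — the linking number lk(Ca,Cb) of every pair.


V(x) = -x^(1/2) - x^(5/2)
bracket: -A^-4 - A^4, w = +2
2 components, writhe +2, over 12 crossings
lk(C1,C2) = +1
det 2, colorings 3 of 3^12 — not tricolorable
observation: the span of V is 2, within the link bound 12 + 2 - 1


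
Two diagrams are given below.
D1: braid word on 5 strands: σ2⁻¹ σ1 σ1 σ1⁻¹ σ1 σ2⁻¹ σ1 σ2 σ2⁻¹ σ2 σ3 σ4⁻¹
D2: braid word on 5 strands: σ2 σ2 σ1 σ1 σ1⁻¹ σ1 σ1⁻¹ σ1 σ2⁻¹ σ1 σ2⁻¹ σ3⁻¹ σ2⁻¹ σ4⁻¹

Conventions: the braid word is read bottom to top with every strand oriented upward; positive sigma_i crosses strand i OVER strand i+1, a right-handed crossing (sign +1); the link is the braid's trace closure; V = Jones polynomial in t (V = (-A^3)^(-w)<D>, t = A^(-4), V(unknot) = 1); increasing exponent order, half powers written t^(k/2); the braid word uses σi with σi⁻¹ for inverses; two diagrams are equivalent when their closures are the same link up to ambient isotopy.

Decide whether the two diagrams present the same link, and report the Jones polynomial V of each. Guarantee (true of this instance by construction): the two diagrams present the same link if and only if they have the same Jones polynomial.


equivalent: yes
V(D1) = t + t^3 - t^4  (w +2, c 12, <D> = -A^-10 + A^-6 + A^2)
V(D2) = t + t^3 - t^4  (w 0, c 14, <D> = -A^-16 + A^-12 + A^-4)
why: from 12 to 14 crossings by R-moves: one link, two diagrams


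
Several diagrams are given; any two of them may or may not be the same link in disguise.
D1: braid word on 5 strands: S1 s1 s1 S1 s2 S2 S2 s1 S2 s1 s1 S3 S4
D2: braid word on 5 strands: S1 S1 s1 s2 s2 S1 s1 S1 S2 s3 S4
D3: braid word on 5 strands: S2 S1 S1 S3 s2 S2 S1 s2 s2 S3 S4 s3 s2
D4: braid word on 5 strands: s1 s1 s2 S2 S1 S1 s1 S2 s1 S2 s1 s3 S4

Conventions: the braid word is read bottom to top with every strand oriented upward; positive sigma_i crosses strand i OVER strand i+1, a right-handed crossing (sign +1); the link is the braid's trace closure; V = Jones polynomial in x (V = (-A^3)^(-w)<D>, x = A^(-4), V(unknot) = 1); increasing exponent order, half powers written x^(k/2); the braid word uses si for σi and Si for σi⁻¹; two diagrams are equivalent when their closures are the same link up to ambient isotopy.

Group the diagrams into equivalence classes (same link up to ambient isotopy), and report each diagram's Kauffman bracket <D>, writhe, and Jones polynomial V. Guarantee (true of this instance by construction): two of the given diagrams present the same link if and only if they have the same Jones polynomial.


grouping into links: {D1, D4} | {D2} | {D3}
V(D1) = -x^(-3/2) + x^(-1/2) - 2x^(1/2) + x^(3/2) - 2x^(5/2) + x^(7/2)  (w -1, c 13, <D> = -A^-17 + 2A^-13 - A^-9 + 2A^-5 - A^-1 + A^3)
D2 (bracket A^-5 + A^-1; 11 crossings at w = -1): V = -x^(-1/2) - x^(1/2)
V(D3) = x^(-7/2) - x^(-5/2) + x^(-3/2) - 2x^(-1/2) - x^(3/2)  (w -3, c 13, <D> = A^-15 + 2A^-7 - A^-3 + A - A^5)
V(D4) = -x^(-3/2) + x^(-1/2) - 2x^(1/2) + x^(3/2) - 2x^(5/2) + x^(7/2)  [13 crossings, <D> = -A^-11 + 2A^-7 - A^-3 + 2A - A^5 + A^9, w = +1]
why: 3 values of V(x) split the 4 diagrams


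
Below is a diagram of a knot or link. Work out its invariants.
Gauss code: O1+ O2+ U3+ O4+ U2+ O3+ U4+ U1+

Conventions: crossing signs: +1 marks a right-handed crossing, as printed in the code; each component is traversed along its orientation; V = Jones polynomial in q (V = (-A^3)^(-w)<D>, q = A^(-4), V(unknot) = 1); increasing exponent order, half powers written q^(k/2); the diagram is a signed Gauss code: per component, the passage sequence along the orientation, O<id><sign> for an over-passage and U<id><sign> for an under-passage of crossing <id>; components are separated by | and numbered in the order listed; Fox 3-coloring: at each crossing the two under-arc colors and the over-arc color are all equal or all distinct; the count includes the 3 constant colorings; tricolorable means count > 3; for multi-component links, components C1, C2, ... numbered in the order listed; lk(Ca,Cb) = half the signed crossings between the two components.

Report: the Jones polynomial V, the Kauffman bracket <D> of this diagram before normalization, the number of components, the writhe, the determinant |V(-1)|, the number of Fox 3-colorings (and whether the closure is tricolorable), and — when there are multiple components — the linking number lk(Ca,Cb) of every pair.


V = q + q^3 - q^4
<D> = -A^-4 + 1 + A^8 (w = +4)
1 component over 4 crossings, w = +4
9 Fox colorings among 3^4, |V(-1)| = 3: tricolorable
why: w = +4 (over 4 crossings) is diagram-only; (-A^3)^(-4) removes it from V


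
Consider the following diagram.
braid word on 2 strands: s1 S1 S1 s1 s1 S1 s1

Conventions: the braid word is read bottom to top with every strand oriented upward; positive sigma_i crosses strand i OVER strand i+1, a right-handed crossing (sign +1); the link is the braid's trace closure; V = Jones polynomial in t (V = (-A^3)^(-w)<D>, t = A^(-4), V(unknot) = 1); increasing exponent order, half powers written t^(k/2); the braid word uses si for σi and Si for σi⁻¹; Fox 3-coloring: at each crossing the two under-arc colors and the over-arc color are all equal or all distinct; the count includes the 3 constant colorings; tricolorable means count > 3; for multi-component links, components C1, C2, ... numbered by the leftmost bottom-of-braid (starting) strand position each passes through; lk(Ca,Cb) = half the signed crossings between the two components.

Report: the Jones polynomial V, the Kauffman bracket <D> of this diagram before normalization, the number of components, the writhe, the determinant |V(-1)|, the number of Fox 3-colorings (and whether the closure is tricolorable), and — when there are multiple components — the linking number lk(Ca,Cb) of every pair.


V = 1
<D> = -A^3 (w = +1)
1 component over 7 crossings, w = +1
3 Fox colorings among 3^7, |V(-1)| = 1: not tricolorable
why: w = +1 (over 7 crossings) is diagram-only; (-A^3)^(-1) removes it from V


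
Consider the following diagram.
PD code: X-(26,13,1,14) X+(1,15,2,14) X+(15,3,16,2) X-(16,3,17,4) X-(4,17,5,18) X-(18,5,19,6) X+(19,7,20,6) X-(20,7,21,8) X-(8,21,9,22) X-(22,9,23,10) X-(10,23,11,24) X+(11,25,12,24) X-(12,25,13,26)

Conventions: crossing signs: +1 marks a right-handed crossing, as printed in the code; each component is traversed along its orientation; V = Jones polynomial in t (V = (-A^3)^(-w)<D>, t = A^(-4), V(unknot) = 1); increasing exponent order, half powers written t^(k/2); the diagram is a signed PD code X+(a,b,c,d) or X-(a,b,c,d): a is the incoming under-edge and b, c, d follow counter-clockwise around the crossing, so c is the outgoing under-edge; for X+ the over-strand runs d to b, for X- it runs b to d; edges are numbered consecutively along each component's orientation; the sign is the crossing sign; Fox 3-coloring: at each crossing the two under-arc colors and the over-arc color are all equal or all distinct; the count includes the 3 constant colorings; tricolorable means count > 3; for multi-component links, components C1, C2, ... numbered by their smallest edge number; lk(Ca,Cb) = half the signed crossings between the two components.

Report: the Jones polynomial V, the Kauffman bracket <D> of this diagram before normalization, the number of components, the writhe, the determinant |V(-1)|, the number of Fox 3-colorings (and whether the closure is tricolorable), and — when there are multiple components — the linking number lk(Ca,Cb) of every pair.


V(t) = -t^-7 + t^-6 - t^-5 + t^-4 + t^-2
bracket: -A^-7 - A + A^5 - A^9 + A^13, w = -5
1 component, writhe -5, over 13 crossings
det 5, colorings 3 of 3^13 — not tricolorable
observation: the span of V is 5, forcing >= 5 crossings in any diagram


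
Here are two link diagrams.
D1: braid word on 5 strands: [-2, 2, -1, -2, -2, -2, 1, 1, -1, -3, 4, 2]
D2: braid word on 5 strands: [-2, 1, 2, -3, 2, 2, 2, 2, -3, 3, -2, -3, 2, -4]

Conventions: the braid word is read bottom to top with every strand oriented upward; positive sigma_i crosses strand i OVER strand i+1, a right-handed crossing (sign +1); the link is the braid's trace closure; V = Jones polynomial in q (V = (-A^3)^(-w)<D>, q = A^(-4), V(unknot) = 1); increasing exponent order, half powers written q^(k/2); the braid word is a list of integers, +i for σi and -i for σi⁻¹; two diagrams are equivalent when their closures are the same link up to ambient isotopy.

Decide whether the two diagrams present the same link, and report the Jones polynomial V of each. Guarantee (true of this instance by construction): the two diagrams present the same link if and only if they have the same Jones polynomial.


equivalent: no
D1 (bracket A^-2 + A^6 - A^10; 12 crossings at w = -2): V = -q^-4 + q^-3 + q^-1
V(D2) = q^-1 - 1 + 2q - 2q^2 + 2q^3 - 2q^4 + q^5  (w +2, c 14, <D> = A^-14 - 2A^-10 + 2A^-6 - 2A^-2 + 2A^2 - A^6 + A^10)
key observation: 2 classes among 2 diagrams; unequal V(q) rules out equality


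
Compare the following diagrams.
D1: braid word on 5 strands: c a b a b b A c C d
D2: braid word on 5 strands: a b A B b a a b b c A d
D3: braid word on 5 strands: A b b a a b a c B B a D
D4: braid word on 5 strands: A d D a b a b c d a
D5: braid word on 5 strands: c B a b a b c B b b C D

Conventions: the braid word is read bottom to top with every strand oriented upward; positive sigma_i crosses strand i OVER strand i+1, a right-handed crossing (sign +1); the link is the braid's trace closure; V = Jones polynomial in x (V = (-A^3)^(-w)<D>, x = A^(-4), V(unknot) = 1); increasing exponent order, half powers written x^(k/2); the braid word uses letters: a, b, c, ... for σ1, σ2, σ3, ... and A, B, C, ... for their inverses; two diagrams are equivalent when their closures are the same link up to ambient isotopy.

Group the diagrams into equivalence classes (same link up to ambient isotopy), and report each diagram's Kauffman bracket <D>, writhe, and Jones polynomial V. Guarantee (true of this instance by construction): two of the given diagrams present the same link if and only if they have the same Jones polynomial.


classes: {D1, D2, D3, D4, D5}
V(D1) = x + x^3 - x^4  [10 crossings, <D> = -A^2 + A^6 + A^14, w = +6]
D2 (bracket -A^2 + A^6 + A^14; 12 crossings at w = +6): V = x + x^3 - x^4
D3 (bracket -A^-4 + 1 + A^8; 12 crossings at w = +4): V = x + x^3 - x^4
V(D4) = x + x^3 - x^4  (w +6, c 10, <D> = -A^2 + A^6 + A^14)
V(D5) = x + x^3 - x^4  [12 crossings, <D> = -A^-4 + 1 + A^8, w = +4]
insight: all 5 diagrams share one V(x), hence one class


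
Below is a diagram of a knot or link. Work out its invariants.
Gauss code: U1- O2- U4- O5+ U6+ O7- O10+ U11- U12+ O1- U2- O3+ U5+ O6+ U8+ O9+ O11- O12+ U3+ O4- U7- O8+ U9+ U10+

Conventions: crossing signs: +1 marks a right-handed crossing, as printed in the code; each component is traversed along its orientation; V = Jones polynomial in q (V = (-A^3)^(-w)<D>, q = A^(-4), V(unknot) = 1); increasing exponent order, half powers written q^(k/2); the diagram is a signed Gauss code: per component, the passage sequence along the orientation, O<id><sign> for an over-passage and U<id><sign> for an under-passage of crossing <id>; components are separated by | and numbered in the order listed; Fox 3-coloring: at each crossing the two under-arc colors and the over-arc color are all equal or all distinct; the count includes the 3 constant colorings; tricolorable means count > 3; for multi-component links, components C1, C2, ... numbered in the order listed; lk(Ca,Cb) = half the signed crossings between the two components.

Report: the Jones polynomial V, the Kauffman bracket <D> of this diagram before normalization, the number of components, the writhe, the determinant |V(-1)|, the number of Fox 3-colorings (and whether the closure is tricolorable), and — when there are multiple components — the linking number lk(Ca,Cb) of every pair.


V = -q^-2 + 3q^-1 - 4 + 6q - 6q^2 + 6q^3 - 5q^4 + 3q^5 - q^6
<D> = -A^-18 + 3A^-14 - 5A^-10 + 6A^-6 - 6A^-2 + 6A^2 - 4A^6 + 3A^10 - A^14 (w = +2)
1 component over 12 crossings, w = +2
3 Fox colorings among 3^12, |V(-1)| = 35: not tricolorable
why: w = +2 shifts under R1 moves; the (-A^3)^(-2) factor cancels that in V


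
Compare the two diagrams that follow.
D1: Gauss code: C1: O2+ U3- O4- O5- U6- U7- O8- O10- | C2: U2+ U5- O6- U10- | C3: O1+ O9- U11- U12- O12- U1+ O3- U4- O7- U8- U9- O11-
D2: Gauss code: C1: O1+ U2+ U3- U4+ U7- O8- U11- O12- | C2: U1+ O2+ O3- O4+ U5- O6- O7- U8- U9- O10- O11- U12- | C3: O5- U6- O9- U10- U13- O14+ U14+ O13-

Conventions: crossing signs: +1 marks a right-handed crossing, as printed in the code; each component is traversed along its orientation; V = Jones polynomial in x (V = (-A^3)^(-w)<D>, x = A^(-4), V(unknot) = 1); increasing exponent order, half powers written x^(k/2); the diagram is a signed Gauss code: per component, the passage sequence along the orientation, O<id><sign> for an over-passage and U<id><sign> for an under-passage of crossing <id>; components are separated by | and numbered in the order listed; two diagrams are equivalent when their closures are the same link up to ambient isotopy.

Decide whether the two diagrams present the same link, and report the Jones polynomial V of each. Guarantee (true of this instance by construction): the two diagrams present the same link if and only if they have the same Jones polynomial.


equivalent: yes
D1 (bracket A^-16 + 2A^-8 - A^-4 + 2 - A^4 + A^8; 12 crossings at w = -8): V = x^-8 - x^-7 + 2x^-6 - x^-5 + 2x^-4 + x^-2
V(D2) = x^-8 - x^-7 + 2x^-6 - x^-5 + 2x^-4 + x^-2  [14 crossings, <D> = A^-10 + 2A^-2 - A^2 + 2A^6 - A^10 + A^14, w = -6]
observation: all 2 diagrams share one V(x), hence one class


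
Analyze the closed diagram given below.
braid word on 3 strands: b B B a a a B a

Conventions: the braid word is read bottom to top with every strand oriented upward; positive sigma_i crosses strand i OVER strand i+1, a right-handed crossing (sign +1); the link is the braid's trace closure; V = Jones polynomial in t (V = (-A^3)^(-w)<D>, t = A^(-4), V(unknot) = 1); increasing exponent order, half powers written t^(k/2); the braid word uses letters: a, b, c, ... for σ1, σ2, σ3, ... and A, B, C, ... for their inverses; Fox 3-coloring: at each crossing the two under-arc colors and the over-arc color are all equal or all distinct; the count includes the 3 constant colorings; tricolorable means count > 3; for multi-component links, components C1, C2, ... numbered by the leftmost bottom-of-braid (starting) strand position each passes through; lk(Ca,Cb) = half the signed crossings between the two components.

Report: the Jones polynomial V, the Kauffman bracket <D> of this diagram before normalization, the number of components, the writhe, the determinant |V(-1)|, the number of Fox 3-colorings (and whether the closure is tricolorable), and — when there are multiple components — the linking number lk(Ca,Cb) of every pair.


V(t) = t^-1 - 1 + 2t - 2t^2 + 2t^3 - 2t^4 + t^5
bracket: A^-14 - 2A^-10 + 2A^-6 - 2A^-2 + 2A^2 - A^6 + A^10, w = +2
1 component, writhe +2, over 8 crossings
det 11, colorings 3 of 3^8 — not tricolorable
observation: V spans 6 powers of t: at least 6 crossings in any diagram


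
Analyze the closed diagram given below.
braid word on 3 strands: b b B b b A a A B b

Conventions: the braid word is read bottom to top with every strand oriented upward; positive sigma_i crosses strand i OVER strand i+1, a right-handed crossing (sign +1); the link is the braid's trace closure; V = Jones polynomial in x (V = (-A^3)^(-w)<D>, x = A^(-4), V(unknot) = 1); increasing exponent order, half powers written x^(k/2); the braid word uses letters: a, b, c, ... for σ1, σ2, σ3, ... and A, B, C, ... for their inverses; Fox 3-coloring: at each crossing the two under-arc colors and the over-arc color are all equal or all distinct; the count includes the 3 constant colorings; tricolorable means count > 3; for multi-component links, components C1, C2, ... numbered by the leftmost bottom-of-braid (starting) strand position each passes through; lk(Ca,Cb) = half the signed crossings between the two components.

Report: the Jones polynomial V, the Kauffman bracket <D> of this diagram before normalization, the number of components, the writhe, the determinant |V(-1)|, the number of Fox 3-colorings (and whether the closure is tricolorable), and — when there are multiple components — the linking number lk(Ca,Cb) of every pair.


Jones polynomial: V(x) = x + x^3 - x^4
<D> = -A^-10 + A^-6 + A^2; writhe +2
components 1, writhe +2 (10 crossings)
3-colorings: 9 of 3^10, det 3 — tricolorable
note: |V(-1)| = 3: so tricolorable, since 3 divides 3


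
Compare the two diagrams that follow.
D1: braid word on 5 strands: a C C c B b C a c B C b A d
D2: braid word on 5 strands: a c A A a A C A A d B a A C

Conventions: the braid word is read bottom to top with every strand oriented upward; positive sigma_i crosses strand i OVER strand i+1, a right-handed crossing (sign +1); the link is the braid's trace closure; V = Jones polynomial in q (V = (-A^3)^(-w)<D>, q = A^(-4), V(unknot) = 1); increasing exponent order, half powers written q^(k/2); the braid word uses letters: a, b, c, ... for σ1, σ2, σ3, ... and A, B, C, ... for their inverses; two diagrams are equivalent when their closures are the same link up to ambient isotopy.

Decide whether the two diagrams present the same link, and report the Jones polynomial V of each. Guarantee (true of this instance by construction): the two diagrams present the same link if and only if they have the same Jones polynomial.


same link: no
V(D1) = 1  [14 crossings, <D> = 1, w = 0]
V(D2) = -q^-4 + q^-3 + q^-1  [14 crossings, <D> = A^-8 + 1 - A^4, w = -4]
insight: 2 classes among 2 diagrams; unequal V(q) rules out equality


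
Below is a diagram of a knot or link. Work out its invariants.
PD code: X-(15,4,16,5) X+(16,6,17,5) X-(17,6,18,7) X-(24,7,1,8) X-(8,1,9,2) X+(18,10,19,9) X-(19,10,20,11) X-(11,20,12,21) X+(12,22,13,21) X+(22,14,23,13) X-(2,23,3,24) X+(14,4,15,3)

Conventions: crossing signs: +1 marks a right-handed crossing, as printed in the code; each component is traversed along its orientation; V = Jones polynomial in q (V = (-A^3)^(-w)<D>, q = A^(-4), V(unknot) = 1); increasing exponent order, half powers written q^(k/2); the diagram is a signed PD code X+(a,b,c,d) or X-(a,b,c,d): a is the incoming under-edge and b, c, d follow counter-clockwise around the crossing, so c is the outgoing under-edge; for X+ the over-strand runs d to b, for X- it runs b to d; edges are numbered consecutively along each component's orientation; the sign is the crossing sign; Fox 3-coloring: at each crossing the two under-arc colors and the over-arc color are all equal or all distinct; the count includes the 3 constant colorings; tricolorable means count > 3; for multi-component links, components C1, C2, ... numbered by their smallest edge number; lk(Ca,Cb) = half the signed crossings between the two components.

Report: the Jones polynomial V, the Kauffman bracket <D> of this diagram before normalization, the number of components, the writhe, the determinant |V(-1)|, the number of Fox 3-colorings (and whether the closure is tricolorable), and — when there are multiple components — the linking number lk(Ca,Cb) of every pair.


V = -q^-4 + q^-3 + q^-1
<D> = A^-2 + A^6 - A^10 (w = -2)
1 component over 12 crossings, w = -2
9 Fox colorings among 3^12, |V(-1)| = 3: tricolorable
why: det 3 = |V(-1)|; divisible by 3, so tricolorable


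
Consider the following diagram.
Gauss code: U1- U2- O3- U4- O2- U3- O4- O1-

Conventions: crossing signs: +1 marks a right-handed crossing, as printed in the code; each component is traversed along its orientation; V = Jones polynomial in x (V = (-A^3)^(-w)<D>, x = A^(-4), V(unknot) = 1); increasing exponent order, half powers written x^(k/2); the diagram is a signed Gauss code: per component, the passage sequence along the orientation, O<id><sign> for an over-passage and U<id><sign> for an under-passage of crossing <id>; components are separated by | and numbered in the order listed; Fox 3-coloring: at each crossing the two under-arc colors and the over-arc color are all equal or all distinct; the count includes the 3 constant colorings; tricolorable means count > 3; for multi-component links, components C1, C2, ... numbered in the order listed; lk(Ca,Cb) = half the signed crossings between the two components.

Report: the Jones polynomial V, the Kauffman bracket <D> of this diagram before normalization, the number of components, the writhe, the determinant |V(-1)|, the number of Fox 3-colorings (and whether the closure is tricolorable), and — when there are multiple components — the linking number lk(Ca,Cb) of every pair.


Jones polynomial: V(x) = -x^-4 + x^-3 + x^-1
<D> = A^-8 + 1 - A^4; writhe -4
components 1, writhe -4 (4 crossings)
3-colorings: 9 of 3^4, det 3 — tricolorable
note: |V(-1)| = 3: so tricolorable, since 3 divides 3


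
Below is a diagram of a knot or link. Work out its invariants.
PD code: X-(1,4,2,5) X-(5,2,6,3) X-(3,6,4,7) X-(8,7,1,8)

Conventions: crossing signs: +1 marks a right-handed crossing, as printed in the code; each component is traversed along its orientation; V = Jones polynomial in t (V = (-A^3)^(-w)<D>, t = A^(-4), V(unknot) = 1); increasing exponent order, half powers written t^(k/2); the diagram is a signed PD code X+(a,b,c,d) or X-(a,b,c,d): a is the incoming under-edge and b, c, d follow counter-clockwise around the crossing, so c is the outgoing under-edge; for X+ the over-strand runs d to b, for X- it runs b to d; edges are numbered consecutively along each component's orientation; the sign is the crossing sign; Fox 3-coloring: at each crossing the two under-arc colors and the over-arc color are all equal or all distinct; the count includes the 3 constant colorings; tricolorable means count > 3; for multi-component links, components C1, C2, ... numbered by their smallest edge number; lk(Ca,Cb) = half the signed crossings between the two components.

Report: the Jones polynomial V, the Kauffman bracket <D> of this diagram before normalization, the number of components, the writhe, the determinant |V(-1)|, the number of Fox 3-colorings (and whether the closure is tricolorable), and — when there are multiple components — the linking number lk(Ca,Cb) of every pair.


V = -t^-4 + t^-3 + t^-1
<D> = A^-8 + 1 - A^4 (w = -4)
1 component over 4 crossings, w = -4
9 Fox colorings among 3^4, |V(-1)| = 3: tricolorable
why: |V(-1)| = 3: so tricolorable, since 3 divides 3


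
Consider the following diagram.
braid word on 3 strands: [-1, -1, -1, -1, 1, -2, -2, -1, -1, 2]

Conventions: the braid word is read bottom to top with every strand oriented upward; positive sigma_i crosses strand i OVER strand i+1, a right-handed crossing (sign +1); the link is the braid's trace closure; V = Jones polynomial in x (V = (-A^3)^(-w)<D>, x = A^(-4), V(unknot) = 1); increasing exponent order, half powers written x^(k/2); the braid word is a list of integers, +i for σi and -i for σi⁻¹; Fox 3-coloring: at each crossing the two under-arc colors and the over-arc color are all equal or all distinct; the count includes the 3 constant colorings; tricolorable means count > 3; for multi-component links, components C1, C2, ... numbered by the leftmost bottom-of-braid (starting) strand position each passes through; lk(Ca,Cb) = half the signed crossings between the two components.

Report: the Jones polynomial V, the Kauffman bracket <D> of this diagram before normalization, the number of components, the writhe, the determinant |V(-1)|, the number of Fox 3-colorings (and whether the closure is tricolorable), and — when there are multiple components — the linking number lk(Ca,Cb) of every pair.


V = -x^-9 + 2x^-8 - 3x^-7 + 3x^-6 - 3x^-5 + 3x^-4 - x^-3 + x^-2
<D> = A^-10 - A^-6 + 3A^-2 - 3A^2 + 3A^6 - 3A^10 + 2A^14 - A^18 (w = -6)
1 component over 10 crossings, w = -6
3 Fox colorings among 3^10, |V(-1)| = 17: not tricolorable
why: w = -6 shifts under R1 moves; the (-A^3)^(6) factor cancels that in V


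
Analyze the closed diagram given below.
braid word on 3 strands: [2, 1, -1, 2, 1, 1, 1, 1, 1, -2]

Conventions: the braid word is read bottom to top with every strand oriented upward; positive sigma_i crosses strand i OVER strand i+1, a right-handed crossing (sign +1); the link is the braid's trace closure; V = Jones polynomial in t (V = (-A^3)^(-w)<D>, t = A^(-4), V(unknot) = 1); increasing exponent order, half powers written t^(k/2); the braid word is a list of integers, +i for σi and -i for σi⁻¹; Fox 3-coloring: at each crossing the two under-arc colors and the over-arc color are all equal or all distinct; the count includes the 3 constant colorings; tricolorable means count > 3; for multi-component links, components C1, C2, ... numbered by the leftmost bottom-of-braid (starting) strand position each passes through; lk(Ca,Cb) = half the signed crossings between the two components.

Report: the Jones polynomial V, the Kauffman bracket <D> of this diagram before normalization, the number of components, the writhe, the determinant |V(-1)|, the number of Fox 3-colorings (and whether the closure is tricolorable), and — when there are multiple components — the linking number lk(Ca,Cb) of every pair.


V(t) = t^2 + t^4 - t^5 + t^6 - t^7
bracket: -A^-10 + A^-6 - A^-2 + A^2 + A^10, w = +6
1 component, writhe +6, over 10 crossings
det 5, colorings 3 of 3^10 — not tricolorable
observation: det 5 = |V(-1)|; not divisible by 3, so not tricolorable
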